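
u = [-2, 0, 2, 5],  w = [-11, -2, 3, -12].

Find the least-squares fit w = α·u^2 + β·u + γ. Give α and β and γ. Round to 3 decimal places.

α = -1.113, β = 3.317, γ = -0.462

MᵀM·[α, β, γ]ᵀ = Mᵀw reads: 657·α + 125·β + 33·γ = -332;  125·α + 33·β + 5·γ = -32;  33·α + 5·β + 4·γ = -22.
Solving the 3×3 system (Gaussian elimination) gives α = -3649/3278, β = 10873/3278, γ = -758/1639.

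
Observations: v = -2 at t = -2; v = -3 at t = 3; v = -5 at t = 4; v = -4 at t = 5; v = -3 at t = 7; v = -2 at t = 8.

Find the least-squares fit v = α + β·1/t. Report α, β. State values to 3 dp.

Sums needed: Σ1 = 6, Σ1/t = 463/840, Σ1/t·1/t = 352549/705600.
Moment sums: Σv = -19, Σ1/t·v = -191/70.
So MᵀM·[α, β]ᵀ = Mᵀv: [[6, 463/840]; [463/840, 352549/705600]]·[α, β]ᵀ = [-19, -191/70]ᵀ.
Determinant 6·(352549/705600) − (463/840)² = 76037/28224.
α = ((-19)·(352549/705600) − (463/840)·(-191/70))/(76037/28224) = -1127447/380185; β = (6·(-191/70) − (463/840)·(-19))/(76037/28224) = -166488/76037.

α = -2.966, β = -2.190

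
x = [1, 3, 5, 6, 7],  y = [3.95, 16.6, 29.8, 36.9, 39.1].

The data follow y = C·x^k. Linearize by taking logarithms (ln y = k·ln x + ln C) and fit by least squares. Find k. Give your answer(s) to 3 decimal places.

With ln yᵢ as the transformed response and ln xᵢ as the regressor:
Σln x = 6.4457, Σ(ln x)² = 10.7942, Σln y = 14.8520, Σln x·ln y = 22.1487.
Normal system: [[10.7942, 6.4457]; [6.4457, 5]]·[k, ln C]ᵀ = [22.1487, 14.8520]ᵀ.
Solving (det = 12.4237): k = 1.20832, ln C = 1.41269.

k = 1.208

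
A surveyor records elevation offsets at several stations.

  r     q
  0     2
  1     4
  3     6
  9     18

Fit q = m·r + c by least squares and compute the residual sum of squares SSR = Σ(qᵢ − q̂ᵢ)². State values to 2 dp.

SSR = 1.52

The normal equations are: 91·m + 13·c = 184;  13·m + 4·c = 30.
(Σr·r = 91, Σr = 13, Σ1 = 4, Σr·q = 184, Σq = 30.)
Determinant 91·4 − 13² = 195.
m = (184·4 − 13·30)/195 = 346/195; c = (91·30 − 13·184)/195 = 26/15.
Residuals: 4/15, 32/65, -206/195, 58/195; SSR = 296/195.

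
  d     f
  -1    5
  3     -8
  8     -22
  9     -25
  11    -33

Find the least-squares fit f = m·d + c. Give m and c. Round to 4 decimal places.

Forming MᵀM = [[276, 30]; [30, 5]] and Mᵀf = [-793, -83]ᵀ gives MᵀM·[m, c]ᵀ = Mᵀf.
Eliminating c: 5·(row 1) − 30·(row 2) gives 480·m = 5·(-793) − 30·(-83) = -1475, so m = -295/96.
Then c = ((-83) − 30·(-295/96))/5 = 147/80.

m = -3.0729, c = 1.8375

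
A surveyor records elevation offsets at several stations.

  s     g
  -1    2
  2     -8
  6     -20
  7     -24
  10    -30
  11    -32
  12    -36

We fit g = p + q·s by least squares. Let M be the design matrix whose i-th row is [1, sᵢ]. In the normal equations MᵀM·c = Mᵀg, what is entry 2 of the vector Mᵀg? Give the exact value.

Entry 2 ↔ basis s, so (Mᵀg)_{2} = Σᵢ (s)·gᵢ = (-1)·(2) + (2)·(-8) + (6)·(-20) + (7)·(-24) + (10)·(-30) + (11)·(-32) + (12)·(-36) = -1390.

-1390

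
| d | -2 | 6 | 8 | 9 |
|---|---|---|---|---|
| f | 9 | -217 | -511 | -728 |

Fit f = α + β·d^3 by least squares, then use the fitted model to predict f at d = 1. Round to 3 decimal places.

The normal equations are: 4·α + 1449·β = -1447;  1449·α + 840305·β = -839288.
Determinant 4·840305 − 1449² = 1261619.
α = ((-1447)·840305 − 1449·(-839288))/1261619 = 8999/54853; β = (4·(-839288) − 1449·(-1447))/1261619 = -1260449/1261619.
At d = 1: f̂ = (8999/54853)·(1) + (-1260449/1261619)·(1) = -1053472/1261619.

f̂ = -0.835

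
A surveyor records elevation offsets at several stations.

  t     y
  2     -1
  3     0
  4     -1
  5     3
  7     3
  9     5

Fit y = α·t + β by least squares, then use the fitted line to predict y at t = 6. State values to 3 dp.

The normal system XᵀX·[α, β]ᵀ = Xᵀy is [[184, 30]; [30, 6]]·[α, β]ᵀ = [75, 9]ᵀ.
Determinant 184·6 − 30² = 204.
α = (75·6 − 30·9)/204 = 15/17; β = (184·9 − 30·75)/204 = -99/34.
At t = 6: ŷ = (15/17)·(6) + (-99/34)·(1) = 81/34.

ŷ = 2.382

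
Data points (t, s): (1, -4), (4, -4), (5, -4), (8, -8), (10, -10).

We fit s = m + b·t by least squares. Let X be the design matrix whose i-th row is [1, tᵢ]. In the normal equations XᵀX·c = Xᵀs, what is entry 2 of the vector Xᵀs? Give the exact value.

-204

Entry 2 ↔ basis t, so (Xᵀs)_{2} = Σᵢ (t)·sᵢ = (1)·(-4) + (4)·(-4) + (5)·(-4) + (8)·(-8) + (10)·(-10) = -204.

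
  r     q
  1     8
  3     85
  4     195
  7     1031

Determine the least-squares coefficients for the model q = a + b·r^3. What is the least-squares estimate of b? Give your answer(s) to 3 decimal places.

Entries of XᵀX: Σ1 = 4, Σr^3 = 435, Σr^3·r^3 = 122475.
For Xᵀq: Σq = 1319, Σr^3·q = 368416.
Normal equations: [[4, 435]; [435, 122475]]·[a, b]ᵀ = [1319, 368416]ᵀ.
Δ = 4·122475 − 435² = 300675.
a = (1319·122475 − 435·368416)/300675 = 85571/20045; b = (4·368416 − 435·1319)/300675 = 899899/300675.

b = 2.993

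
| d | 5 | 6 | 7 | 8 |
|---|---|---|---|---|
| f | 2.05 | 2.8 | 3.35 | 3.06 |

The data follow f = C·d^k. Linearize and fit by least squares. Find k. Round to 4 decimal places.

k = 0.9181

With ln fᵢ as the transformed response and ln dᵢ as the regressor:
Σln d = 7.4265, Σ(ln d)² = 13.9113, Σln f = 4.0748, Σln d·ln f = 7.6784.
Normal system: [[13.9113, 7.4265]; [7.4265, 4]]·[k, ln C]ᵀ = [7.6784, 4.0748]ᵀ.
Δ = 13.9113·4 − (7.4265)² = 0.4917; k = (7.6784·4 − 7.4265·4.0748)/0.4917 = 0.91815, ln C = (13.9113·4.0748 − 7.4265·7.6784)/0.4917 = -0.68596.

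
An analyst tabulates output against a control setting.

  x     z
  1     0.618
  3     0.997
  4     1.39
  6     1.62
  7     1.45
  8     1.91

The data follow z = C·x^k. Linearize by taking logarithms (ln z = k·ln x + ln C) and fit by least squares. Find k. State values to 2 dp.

k = 0.51

Linearized form: ln z = k·ln x + ln C. From the 6 transformed points,
Σln x = 8.3020, Σ(ln x)² = 14.4498, Σln z = 1.3461, Σln x·ln z = 3.3862.
Normal system: [[14.4498, 8.3020]; [8.3020, 6]]·[k, ln C]ᵀ = [3.3862, 1.3461]ᵀ.
Solving (det = 17.7753): k = 0.51430, ln C = -0.48727.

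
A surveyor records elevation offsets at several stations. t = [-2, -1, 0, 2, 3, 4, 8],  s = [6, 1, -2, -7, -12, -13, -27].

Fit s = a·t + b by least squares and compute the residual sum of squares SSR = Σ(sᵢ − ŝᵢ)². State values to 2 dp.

SSR = 5.01

The normal equations are: 98·a + 14·b = -331;  14·a + 7·b = -54.
Eliminating b: 7·(row 1) − 14·(row 2) gives 490·a = 7·(-331) − 14·(-54) = -1561, so a = -223/70.
Then b = ((-54) − 14·(-223/70))/7 = -47/35.
Residuals: 34/35, -59/70, -23/35, 5/7, -11/10, 38/35, -6/35; SSR = 351/70.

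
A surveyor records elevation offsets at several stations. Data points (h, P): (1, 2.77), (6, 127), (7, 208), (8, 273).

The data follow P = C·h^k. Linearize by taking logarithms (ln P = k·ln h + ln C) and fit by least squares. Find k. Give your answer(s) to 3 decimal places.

k = 2.196

With ln Pᵢ as the transformed response and ln hᵢ as the regressor:
Sums: Σln h = 5.8171, Σ(ln h)² = 11.3210, Σln P = 16.8100, Σln h·ln P = 30.7306.
Normal system: [[11.3210, 5.8171]; [5.8171, 4]]·[k, ln C]ᵀ = [30.7306, 16.8100]ᵀ.
Slope k = (n·Σln h·ln P − Σln h·Σln P)/(n·Σ(ln h)² − (Σln h)²) = (4·30.7306 − 5.8171·16.8100)/11.4454 = 2.19619; ln C = (Σln P − k·Σln h)/n = 1.00863.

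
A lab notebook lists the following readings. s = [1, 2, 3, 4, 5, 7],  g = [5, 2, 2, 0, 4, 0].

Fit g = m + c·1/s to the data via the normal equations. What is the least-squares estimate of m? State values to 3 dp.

m = 0.390

Forming XᵀX = [[6, 1019/420]; [1019/420, 261781/176400]] and Xᵀg = [13, 112/15]ᵀ gives XᵀX·[m, c]ᵀ = Xᵀg.
det = 6·(261781/176400) − (1019/420)² = 21293/7056.
m = (13·(261781/176400) − (1019/420)·(112/15))/(21293/7056) = 207569/532325; c = (6·(112/15) − (1019/420)·13)/(21293/7056) = 467796/106465.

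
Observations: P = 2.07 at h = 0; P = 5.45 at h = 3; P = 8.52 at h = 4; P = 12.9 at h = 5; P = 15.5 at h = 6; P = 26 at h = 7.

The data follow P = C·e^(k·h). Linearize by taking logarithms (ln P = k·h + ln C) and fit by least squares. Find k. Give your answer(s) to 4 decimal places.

k = 0.3574

Taking logs, ln P = k·h + ln C, so regress ln P on h.
XᵀX = [[135.0000, 25.0000]; [25.0000, 6]], rhs = [65.6944, 13.1217]ᵀ  (here Σh = 25.0000, Σ(h)² = 135.0000, Σln P = 13.1217, Σh·ln P = 65.6944).
Slope k = (n·Σh·ln P − Σh·Σln P)/(n·Σ(h)² − (Σh)²) = (6·65.6944 − 25.0000·13.1217)/185.0000 = 0.35742; ln C = (Σln P − k·Σh)/n = 0.69771.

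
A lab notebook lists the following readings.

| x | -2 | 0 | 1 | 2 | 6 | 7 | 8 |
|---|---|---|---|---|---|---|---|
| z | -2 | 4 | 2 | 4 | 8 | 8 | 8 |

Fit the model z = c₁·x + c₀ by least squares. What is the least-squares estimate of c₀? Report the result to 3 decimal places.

The normal system MᵀM·[c₁, c₀]ᵀ = Mᵀz is [[158, 22]; [22, 7]]·[c₁, c₀]ᵀ = [182, 32]ᵀ.
Determinant 158·7 − 22² = 622.
c₁ = (182·7 − 22·32)/622 = 285/311; c₀ = (158·32 − 22·182)/622 = 526/311.

c₀ = 1.691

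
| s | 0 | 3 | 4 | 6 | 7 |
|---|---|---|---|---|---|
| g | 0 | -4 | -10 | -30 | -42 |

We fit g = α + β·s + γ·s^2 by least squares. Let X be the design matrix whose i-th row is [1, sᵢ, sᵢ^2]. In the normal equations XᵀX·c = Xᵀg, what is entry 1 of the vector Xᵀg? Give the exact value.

-86

Entry 1 ↔ basis 1, so (Xᵀg)_{1} = Σᵢ gᵢ = (1)·(0) + (1)·(-4) + (1)·(-10) + (1)·(-30) + (1)·(-42) = -86.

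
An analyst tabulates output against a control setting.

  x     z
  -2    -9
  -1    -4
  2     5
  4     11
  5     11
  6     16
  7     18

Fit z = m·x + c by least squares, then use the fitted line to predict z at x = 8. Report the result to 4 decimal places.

From the data, Σx·x = 135, Σx = 21, Σ1 = 7.
For Mᵀz: Σx·z = 353, Σz = 48.
So MᵀM·[m, c]ᵀ = Mᵀz: [[135, 21]; [21, 7]]·[m, c]ᵀ = [353, 48]ᵀ.
Determinant 135·7 − 21² = 504.
m = (353·7 − 21·48)/504 = 209/72; c = (135·48 − 21·353)/504 = -311/168.
At x = 8: ẑ = (209/72)·(8) + (-311/168)·(1) = 10771/504.

ẑ = 21.3710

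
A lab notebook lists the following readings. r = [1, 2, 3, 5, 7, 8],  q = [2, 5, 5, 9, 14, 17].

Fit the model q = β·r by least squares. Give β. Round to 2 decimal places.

β = 2.01

Setting ∂/∂β … = 0 gives: 152·β = 306.
(Σr·r = 152, Σr·q = 306.)
Hence β = 306 / 152 ≈ 2.01316.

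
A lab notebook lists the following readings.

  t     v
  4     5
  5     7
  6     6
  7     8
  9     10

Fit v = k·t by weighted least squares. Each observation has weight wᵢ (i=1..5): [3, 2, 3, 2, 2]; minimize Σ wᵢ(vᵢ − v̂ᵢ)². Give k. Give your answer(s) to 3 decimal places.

Sums needed: Σwᵢ·t·t = 466.
And Σwᵢ·t·v = 530.
XᵀWX·[k]ᵀ = XᵀWv becomes [[466]]·[k]ᵀ = [530]ᵀ.
Hence k = 530 / 466 ≈ 1.13734.

k = 1.137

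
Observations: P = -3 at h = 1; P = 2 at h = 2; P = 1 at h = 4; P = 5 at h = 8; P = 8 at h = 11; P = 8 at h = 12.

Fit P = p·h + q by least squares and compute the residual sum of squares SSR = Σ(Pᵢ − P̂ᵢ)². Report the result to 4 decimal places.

Sums needed: Σh·h = 350, Σh = 38, Σ1 = 6.
Right-hand side: Σh·P = 229, ΣP = 21.
XᵀX·[p, q]ᵀ = XᵀP becomes [[350, 38]; [38, 6]]·[p, q]ᵀ = [229, 21]ᵀ.
Determinant 350·6 − 38² = 656.
p = (229·6 − 38·21)/656 = 36/41; q = (350·21 − 38·229)/656 = -169/82.
Residuals: -149/82, 189/82, -37/82, 3/82, 33/82, -39/82; SSR = 755/82.

SSR = 9.2073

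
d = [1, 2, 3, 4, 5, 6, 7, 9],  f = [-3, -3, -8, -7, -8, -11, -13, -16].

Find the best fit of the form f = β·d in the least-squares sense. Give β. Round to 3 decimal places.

Setting ∂/∂β … = 0 gives: 221·β = -402.
(Σd·d = 221, Σd·f = -402.)
Hence β = -402 / 221 ≈ -1.819.

β = -1.819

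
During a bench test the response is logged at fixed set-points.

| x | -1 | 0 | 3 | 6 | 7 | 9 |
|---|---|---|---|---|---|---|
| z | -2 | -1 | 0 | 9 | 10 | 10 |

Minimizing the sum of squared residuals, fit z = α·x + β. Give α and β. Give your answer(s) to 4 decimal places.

Forming MᵀM = [[176, 24]; [24, 6]] and Mᵀz = [216, 26]ᵀ gives MᵀM·[α, β]ᵀ = Mᵀz.
Eliminating β: 6·(row 1) − 24·(row 2) gives 480·α = 6·216 − 24·26 = 672, so α = 7/5.
Then β = (26 − 24·(7/5))/6 = -19/15.

α = 1.4000, β = -1.2667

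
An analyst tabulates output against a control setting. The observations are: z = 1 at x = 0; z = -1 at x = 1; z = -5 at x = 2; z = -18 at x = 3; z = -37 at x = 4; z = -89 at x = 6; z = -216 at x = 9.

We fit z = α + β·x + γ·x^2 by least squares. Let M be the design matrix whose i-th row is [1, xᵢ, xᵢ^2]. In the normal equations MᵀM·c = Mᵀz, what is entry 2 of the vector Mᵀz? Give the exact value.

Entry 2 ↔ basis x, so (Mᵀz)_{2} = Σᵢ (x)·zᵢ = (0)·(1) + (1)·(-1) + (2)·(-5) + (3)·(-18) + (4)·(-37) + (6)·(-89) + (9)·(-216) = -2691.

-2691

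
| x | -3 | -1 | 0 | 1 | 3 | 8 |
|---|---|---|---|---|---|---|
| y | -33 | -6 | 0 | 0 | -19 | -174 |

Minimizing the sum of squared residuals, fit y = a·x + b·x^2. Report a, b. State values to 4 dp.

a = 2.2872, b = -3.0003

Setting ∂/∂a … = 0 gives: 84·a + 512·b = -1344;  512·a + 4260·b = -11610.
(Σx·x = 84, Σx·x^2 = 512, Σx^2·x^2 = 4260, Σx·y = -1344, Σx^2·y = -11610.)
det = 84·4260 − 512² = 95696.
a = ((-1344)·4260 − 512·(-11610))/95696 = 13680/5981; b = (84·(-11610) − 512·(-1344))/95696 = -35889/11962.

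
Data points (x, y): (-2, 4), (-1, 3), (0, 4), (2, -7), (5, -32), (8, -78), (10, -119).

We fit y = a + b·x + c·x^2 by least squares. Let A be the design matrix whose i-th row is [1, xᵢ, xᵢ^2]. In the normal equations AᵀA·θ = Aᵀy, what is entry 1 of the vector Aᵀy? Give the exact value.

-225

Entry 1 ↔ basis 1, so (Aᵀy)_{1} = Σᵢ yᵢ = (1)·(4) + (1)·(3) + (1)·(4) + (1)·(-7) + (1)·(-32) + (1)·(-78) + (1)·(-119) = -225.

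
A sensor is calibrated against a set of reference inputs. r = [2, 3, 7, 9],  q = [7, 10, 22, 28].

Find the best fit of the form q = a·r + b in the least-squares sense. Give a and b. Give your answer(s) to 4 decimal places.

a = 3.0000, b = 1.0000

Forming XᵀX = [[143, 21]; [21, 4]] and Xᵀq = [450, 67]ᵀ gives XᵀX·[a, b]ᵀ = Xᵀq.
det = 143·4 − 21² = 131.
a = (450·4 − 21·67)/131 = 3; b = (143·67 − 21·450)/131 = 1.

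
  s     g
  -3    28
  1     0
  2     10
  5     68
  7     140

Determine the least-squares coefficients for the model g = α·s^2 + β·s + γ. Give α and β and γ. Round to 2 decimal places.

Compute the Gram sums: Σs^2·s^2 = 3124, Σs^2·s = 450, Σs^2 = 88, Σs·s = 88, Σs = 12, Σ1 = 5.
For Xᵀg: Σs^2·g = 8852, Σs·g = 1256, Σg = 246.
Row-reducing yields α = 135976/45283, β = -39370/45283, γ = -70766/45283.

α = 3.00, β = -0.87, γ = -1.56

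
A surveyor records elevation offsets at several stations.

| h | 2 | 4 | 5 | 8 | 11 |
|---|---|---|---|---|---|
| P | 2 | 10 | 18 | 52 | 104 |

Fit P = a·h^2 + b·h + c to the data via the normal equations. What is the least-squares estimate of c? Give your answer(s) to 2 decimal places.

c = 1.27

Sums needed: Σh^2·h^2 = 19634, Σh^2·h = 2040, Σh^2 = 230, Σh·h = 230, Σh = 30, Σ1 = 5.
And Σh^2·P = 16530, Σh·P = 1694, ΣP = 186.
Normal equations: [[19634, 2040, 230]; [2040, 230, 30]; [230, 30, 5]]·[a, b, c]ᵀ = [16530, 1694, 186]ᵀ.
Solving the 3×3 system (Gaussian elimination) gives a = 287/285, b = -823/475, c = 1814/1425.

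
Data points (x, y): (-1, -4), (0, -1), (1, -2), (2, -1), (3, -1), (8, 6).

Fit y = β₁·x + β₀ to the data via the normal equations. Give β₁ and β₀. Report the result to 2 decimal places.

β₁ = 1.01, β₀ = -2.70

Compute the Gram sums: Σx·x = 79, Σx = 13, Σ1 = 6.
Right-hand side: Σx·y = 45, Σy = -3.
Determinant 79·6 − 13² = 305.
β₁ = (45·6 − 13·(-3))/305 = 309/305; β₀ = (79·(-3) − 13·45)/305 = -822/305.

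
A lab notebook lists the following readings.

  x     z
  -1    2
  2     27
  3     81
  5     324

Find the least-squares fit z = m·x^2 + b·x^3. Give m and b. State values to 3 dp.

m = 2.987, b = 1.995

Sums needed: Σx^2·x^2 = 723, Σx^2·x^3 = 3399, Σx^3·x^3 = 16419.
For Aᵀz: Σx^2·z = 8939, Σx^3·z = 42901.
Normal equations: [[723, 3399]; [3399, 16419]]·[m, b]ᵀ = [8939, 42901]ᵀ.
Eliminating b: 16419·(row 1) − 3399·(row 2) gives 317736·m = 16419·8939 − 3399·42901 = 948942, so m = 17573/5884.
Then b = (42901 − 3399·(17573/5884))/16419 = 35209/17652.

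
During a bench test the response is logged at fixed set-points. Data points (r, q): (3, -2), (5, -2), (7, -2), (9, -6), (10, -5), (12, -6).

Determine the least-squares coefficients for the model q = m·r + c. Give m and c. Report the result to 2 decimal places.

Sums needed: Σr·r = 408, Σr = 46, Σ1 = 6.
For Aᵀq: Σr·q = -206, Σq = -23.
Normal equations: [[408, 46]; [46, 6]]·[m, c]ᵀ = [-206, -23]ᵀ.
Eliminating c: 6·(row 1) − 46·(row 2) gives 332·m = 6·(-206) − 46·(-23) = -178, so m = -89/166.
Then c = ((-23) − 46·(-89/166))/6 = 23/83.

m = -0.54, c = 0.28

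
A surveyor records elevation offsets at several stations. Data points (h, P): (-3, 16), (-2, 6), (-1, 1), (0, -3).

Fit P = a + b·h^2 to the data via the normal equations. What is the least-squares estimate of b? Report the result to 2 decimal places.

Entries of AᵀA: Σ1 = 4, Σh^2 = 14, Σh^2·h^2 = 98.
Right-hand side: ΣP = 20, Σh^2·P = 169.
So AᵀA·[a, b]ᵀ = AᵀP: [[4, 14]; [14, 98]]·[a, b]ᵀ = [20, 169]ᵀ.
Determinant 4·98 − 14² = 196.
a = (20·98 − 14·169)/196 = -29/14; b = (4·169 − 14·20)/196 = 99/49.

b = 2.02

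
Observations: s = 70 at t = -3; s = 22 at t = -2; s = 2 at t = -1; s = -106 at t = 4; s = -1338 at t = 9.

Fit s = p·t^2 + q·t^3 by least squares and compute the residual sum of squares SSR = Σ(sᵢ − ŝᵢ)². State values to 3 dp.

SSR = 11.167

The normal equations are: 6915·p + 59797·q = -109354;  59797·p + 536331·q = -984254.
(Σt^2·t^2 = 6915, Σt^2·t^3 = 59797, Σt^3·t^3 = 536331, Σt^2·s = -109354, Σt^3·s = -984254.)
Eliminating q: 536331·(row 1) − 59797·(row 2) gives 133047656·p = 536331·(-109354) − 59797·(-984254) = 205496264, so p = 25687033/16630957.
Then q = ((-984254) − 59797·(25687033/16630957))/536331 = -33384409/16630957.
Residuals: 4514950/2375851, -3942350/16630957, -25809528/16630957, -5324542/2375851, 4364022/16630957; SSR = 185723472/16630957.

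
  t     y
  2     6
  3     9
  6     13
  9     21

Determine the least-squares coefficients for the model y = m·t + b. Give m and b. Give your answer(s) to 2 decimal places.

From the data, Σt·t = 130, Σt = 20, Σ1 = 4.
Moment sums: Σt·y = 306, Σy = 49.
Determinant 130·4 − 20² = 120.
m = (306·4 − 20·49)/120 = 61/30; b = (130·49 − 20·306)/120 = 25/12.

m = 2.03, b = 2.08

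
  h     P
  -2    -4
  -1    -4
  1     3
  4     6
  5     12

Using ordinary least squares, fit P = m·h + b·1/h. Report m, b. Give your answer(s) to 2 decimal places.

From the data, Σh·h = 47, Σh·1/h = 5, Σ1/h·1/h = 941/400.
Moment sums: Σh·P = 99, Σ1/h·P = 129/10.
Normal equations: [[47, 5]; [5, 941/400]]·[m, b]ᵀ = [99, 129/10]ᵀ.
Δ = 47·(941/400) − 5² = 34227/400.
m = (99·(941/400) − 5·(129/10))/(34227/400) = 22453/11409; b = (47·(129/10) − 5·99)/(34227/400) = 14840/11409.

m = 1.97, b = 1.30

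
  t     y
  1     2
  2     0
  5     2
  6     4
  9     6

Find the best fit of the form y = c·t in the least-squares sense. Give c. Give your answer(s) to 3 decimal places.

From the data, Σt·t = 147.
For Xᵀy: Σt·y = 90.
c = 90/147 = 0.612245.

c = 0.612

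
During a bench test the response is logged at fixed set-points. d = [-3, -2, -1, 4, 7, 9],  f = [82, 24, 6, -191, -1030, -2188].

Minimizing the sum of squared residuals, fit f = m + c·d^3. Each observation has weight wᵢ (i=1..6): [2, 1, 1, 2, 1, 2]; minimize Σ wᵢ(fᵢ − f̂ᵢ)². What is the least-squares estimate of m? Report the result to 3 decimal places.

m = 1.105

Entries of XᵀWX: Σwᵢ·1 = 9, Σwᵢ·d^3 = 1866, Σwᵢ·d^3·d^3 = 1190246.
Moment sums: Σwᵢ·f = -5594, Σwᵢ·d^3·f = -3572468.
XᵀWX·[m, c]ᵀ = XᵀWf becomes [[9, 1866]; [1866, 1190246]]·[m, c]ᵀ = [-5594, -3572468]ᵀ.
Determinant 9·1190246 − 1866² = 7230258.
m = ((-5594)·1190246 − 1866·(-3572468))/7230258 = 3994582/3615129; c = (9·(-3572468) − 1866·(-5594))/7230258 = -3618968/1205043.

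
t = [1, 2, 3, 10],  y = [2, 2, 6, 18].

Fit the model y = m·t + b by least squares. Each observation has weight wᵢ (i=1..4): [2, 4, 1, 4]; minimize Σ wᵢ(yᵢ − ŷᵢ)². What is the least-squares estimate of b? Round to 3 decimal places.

b = -0.924

Entries of AᵀWA: Σwᵢ·t·t = 427, Σwᵢ·t = 53, Σwᵢ·1 = 11.
Moment sums: Σwᵢ·t·y = 758, Σwᵢ·y = 90.
So AᵀWA·[m, b]ᵀ = AᵀWy: [[427, 53]; [53, 11]]·[m, b]ᵀ = [758, 90]ᵀ.
det = 427·11 − 53² = 1888.
m = (758·11 − 53·90)/1888 = 223/118; b = (427·90 − 53·758)/1888 = -109/118.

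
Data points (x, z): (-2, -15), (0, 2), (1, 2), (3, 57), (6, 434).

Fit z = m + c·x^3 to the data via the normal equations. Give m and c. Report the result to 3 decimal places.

m = 1.434, c = 2.004

From the data, Σ1 = 5, Σx^3 = 236, Σx^3·x^3 = 47450.
Right-hand side: Σz = 480, Σx^3·z = 95405.
MᵀM·[m, c]ᵀ = Mᵀz becomes [[5, 236]; [236, 47450]]·[m, c]ᵀ = [480, 95405]ᵀ.
Eliminating c: 47450·(row 1) − 236·(row 2) gives 181554·m = 47450·480 − 236·95405 = 260420, so m = 130210/90777.
Then c = (95405 − 236·(130210/90777))/47450 = 363745/181554.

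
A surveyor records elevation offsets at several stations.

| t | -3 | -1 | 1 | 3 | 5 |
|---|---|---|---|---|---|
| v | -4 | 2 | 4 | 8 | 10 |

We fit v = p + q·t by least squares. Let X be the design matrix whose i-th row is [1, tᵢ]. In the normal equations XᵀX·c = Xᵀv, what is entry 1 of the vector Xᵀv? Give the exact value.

Entry 1 ↔ basis 1, so (Xᵀv)_{1} = Σᵢ vᵢ = (1)·(-4) + (1)·(2) + (1)·(4) + (1)·(8) + (1)·(10) = 20.

20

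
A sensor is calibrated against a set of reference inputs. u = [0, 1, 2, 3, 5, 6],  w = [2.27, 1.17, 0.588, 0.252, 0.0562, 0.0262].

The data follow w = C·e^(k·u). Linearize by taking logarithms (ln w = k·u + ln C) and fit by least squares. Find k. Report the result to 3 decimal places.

Taking logs, ln w = k·u + ln C, so regress ln w on u.
Σu = 17.0000, Σ(u)² = 75.0000, Σln w = -7.4534, Σu·ln w = -41.2862.
Equations: 75.0000·k + 17.0000·ln C = -41.2862;  17.0000·k + 6·ln C = -7.4534.
Slope k = (n·Σu·ln w − Σu·Σln w)/(n·Σ(u)² − (Σu)²) = (6·-41.2862 − 17.0000·-7.4534)/161.0000 = -0.75161; ln C = (Σln w − k·Σu)/n = 0.88733.

k = -0.752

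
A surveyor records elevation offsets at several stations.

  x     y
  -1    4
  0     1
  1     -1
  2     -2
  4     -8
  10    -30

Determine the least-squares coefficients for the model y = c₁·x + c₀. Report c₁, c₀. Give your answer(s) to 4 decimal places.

Setting ∂/∂c₁ … = 0 gives: 122·c₁ + 16·c₀ = -341;  16·c₁ + 6·c₀ = -36.
det = 122·6 − 16² = 476.
c₁ = ((-341)·6 − 16·(-36))/476 = -105/34; c₀ = (122·(-36) − 16·(-341))/476 = 38/17.

c₁ = -3.0882, c₀ = 2.2353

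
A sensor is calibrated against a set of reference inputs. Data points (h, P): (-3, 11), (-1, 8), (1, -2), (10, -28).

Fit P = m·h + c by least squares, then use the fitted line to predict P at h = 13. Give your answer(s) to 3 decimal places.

P̂ = -37.354

Entries of XᵀX: Σh·h = 111, Σh = 7, Σ1 = 4.
Right-hand side: Σh·P = -323, ΣP = -11.
det = 111·4 − 7² = 395.
m = ((-323)·4 − 7·(-11))/395 = -243/79; c = (111·(-11) − 7·(-323))/395 = 208/79.
At h = 13: P̂ = (-243/79)·(13) + (208/79)·(1) = -2951/79.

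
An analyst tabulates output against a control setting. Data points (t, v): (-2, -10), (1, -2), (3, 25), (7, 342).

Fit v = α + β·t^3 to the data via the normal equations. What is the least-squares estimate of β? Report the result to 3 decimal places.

Sums needed: Σ1 = 4, Σt^3 = 363, Σt^3·t^3 = 118443.
Moment sums: Σv = 355, Σt^3·v = 118059.
Normal equations: [[4, 363]; [363, 118443]]·[α, β]ᵀ = [355, 118059]ᵀ.
Eliminating β: 118443·(row 1) − 363·(row 2) gives 342003·α = 118443·355 − 363·118059 = -808152, so α = -269384/114001.
Then β = (118059 − 363·(-269384/114001))/118443 = 114457/114001.

β = 1.004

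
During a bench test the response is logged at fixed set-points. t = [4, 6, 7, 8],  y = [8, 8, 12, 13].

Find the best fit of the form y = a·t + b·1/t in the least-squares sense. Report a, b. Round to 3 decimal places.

From the data, Σt·t = 165, Σt·1/t = 4, Σ1/t·1/t = 3565/28224.
Right-hand side: Σt·y = 268, Σ1/t·y = 1121/168.
MᵀM·[a, b]ᵀ = Mᵀy becomes [[165, 4]; [4, 3565/28224]]·[a, b]ᵀ = [268, 1121/168]ᵀ.
Eliminating b: (3565/28224)·(row 1) − 4·(row 2) gives (45547/9408)·a = (3565/28224)·268 − 4·(1121/168) = 50527/7056, so a = 202108/136641.
Then b = ((1121/168) − 4·(202108/136641))/(3565/28224) = 272664/45547.

a = 1.479, b = 5.986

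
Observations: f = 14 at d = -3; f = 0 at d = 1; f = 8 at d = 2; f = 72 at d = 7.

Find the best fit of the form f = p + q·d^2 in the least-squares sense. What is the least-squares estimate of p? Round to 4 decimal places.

p = 0.4460

Setting ∂/∂p … = 0 gives: 4·p + 63·q = 94;  63·p + 2499·q = 3686.
(Σ1 = 4, Σd^2 = 63, Σd^2·d^2 = 2499, Σf = 94, Σd^2·f = 3686.)
Eliminating q: 2499·(row 1) − 63·(row 2) gives 6027·p = 2499·94 − 63·3686 = 2688, so p = 128/287.
Then q = (3686 − 63·(128/287))/2499 = 8822/6027.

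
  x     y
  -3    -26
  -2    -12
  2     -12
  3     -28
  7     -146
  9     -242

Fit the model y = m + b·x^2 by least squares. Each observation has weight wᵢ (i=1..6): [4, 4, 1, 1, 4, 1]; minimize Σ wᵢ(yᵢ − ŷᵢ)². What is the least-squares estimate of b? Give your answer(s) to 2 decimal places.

Entries of AᵀWA: Σwᵢ·1 = 15, Σwᵢ·x^2 = 342, Σwᵢ·x^2·x^2 = 16650.
Moment sums: Σwᵢ·y = -1018, Σwᵢ·x^2·y = -49646.
Normal equations: [[15, 342]; [342, 16650]]·[m, b]ᵀ = [-1018, -49646]ᵀ.
Determinant 15·16650 − 342² = 132786.
m = ((-1018)·16650 − 342·(-49646))/132786 = 1624/7377; b = (15·(-49646) − 342·(-1018))/132786 = -66089/22131.

b = -2.99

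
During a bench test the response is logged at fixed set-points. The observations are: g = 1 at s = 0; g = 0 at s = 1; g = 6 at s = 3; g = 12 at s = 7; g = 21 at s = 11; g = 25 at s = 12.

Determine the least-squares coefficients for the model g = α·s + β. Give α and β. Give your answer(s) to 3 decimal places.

α = 2.015, β = -0.586

Setting ∂/∂α … = 0 gives: 324·α + 34·β = 633;  34·α + 6·β = 65.
(Σs·s = 324, Σs = 34, Σ1 = 6, Σs·g = 633, Σg = 65.)
Determinant 324·6 − 34² = 788.
α = (633·6 − 34·65)/788 = 397/197; β = (324·65 − 34·633)/788 = -231/394.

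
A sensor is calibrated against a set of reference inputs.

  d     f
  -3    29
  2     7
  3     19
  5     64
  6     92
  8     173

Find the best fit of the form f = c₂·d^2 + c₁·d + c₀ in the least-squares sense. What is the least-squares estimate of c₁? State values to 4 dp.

c₁ = -1.6185

Setting ∂/∂c₂ … = 0 gives: 6195·c₂ + 861·c₁ + 147·c₀ = 16444;  861·c₂ + 147·c₁ + 21·c₀ = 2240;  147·c₂ + 21·c₁ + 6·c₀ = 384.
(Σd^2·d^2 = 6195, Σd^2·d = 861, Σd^2 = 147, Σd·d = 147, Σd = 21, Σ1 = 6, Σd^2·f = 16444, Σd·f = 2240, Σf = 384.)
Row-reducing yields c₂ = 703/240, c₁ = -2719/1680, c₀ = -21/10.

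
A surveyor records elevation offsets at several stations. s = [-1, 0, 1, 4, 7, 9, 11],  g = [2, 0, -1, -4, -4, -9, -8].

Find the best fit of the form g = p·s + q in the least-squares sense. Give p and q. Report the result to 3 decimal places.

p = -0.833, q = 0.260

Forming MᵀM = [[269, 31]; [31, 7]] and Mᵀg = [-216, -24]ᵀ gives MᵀM·[p, q]ᵀ = Mᵀg.
Eliminating q: 7·(row 1) − 31·(row 2) gives 922·p = 7·(-216) − 31·(-24) = -768, so p = -384/461.
Then q = ((-24) − 31·(-384/461))/7 = 120/461.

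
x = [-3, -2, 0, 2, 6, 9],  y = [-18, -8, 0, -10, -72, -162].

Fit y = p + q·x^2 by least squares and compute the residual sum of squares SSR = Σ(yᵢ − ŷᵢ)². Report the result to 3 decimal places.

Normal-equation sums: Σ1 = 6, Σx^2 = 134, Σx^2·x^2 = 7970.
And Σy = -270, Σx^2·y = -15948.
Normal equations: [[6, 134]; [134, 7970]]·[p, q]ᵀ = [-270, -15948]ᵀ.
Eliminating q: 7970·(row 1) − 134·(row 2) gives 29864·p = 7970·(-270) − 134·(-15948) = -14868, so p = -3717/7466.
Then q = ((-15948) − 134·(-3717/7466))/7970 = -14877/7466.
Residuals: 1611/3733, 3497/7466, 3717/7466, -11435/7466, 1737/7466, -369/3733; SSR = 11435/3733.

SSR = 3.063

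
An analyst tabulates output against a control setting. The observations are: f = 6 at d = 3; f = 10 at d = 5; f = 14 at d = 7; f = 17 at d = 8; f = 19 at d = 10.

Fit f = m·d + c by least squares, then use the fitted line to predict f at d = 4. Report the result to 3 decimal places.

Setting ∂/∂m … = 0 gives: 247·m + 33·c = 492;  33·m + 5·c = 66.
Determinant 247·5 − 33² = 146.
m = (492·5 − 33·66)/146 = 141/73; c = (247·66 − 33·492)/146 = 33/73.
At d = 4: f̂ = (141/73)·(4) + (33/73)·(1) = 597/73.

f̂ = 8.178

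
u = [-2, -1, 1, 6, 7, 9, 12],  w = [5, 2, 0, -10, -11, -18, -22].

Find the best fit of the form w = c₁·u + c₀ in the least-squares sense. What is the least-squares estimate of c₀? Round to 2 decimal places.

XᵀX·[c₁, c₀]ᵀ = Xᵀw reads: 316·c₁ + 32·c₀ = -575;  32·c₁ + 7·c₀ = -54.
(Σu·u = 316, Σu = 32, Σ1 = 7, Σu·w = -575, Σw = -54.)
det = 316·7 − 32² = 1188.
c₁ = ((-575)·7 − 32·(-54))/1188 = -2297/1188; c₀ = (316·(-54) − 32·(-575))/1188 = 334/297.

c₀ = 1.12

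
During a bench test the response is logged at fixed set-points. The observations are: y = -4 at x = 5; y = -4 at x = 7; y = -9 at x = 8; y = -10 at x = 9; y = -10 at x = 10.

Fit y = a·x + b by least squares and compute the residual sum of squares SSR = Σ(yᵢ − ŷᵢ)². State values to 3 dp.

SSR = 8.257

Normal-equation sums: Σx·x = 319, Σx = 39, Σ1 = 5.
Moment sums: Σx·y = -310, Σy = -37.
Normal equations: [[319, 39]; [39, 5]]·[a, b]ᵀ = [-310, -37]ᵀ.
Determinant 319·5 − 39² = 74.
a = ((-310)·5 − 39·(-37))/74 = -107/74; b = (319·(-37) − 39·(-310))/74 = 287/74.
Residuals: -24/37, 83/37, -97/74, -32/37, 43/74; SSR = 611/74.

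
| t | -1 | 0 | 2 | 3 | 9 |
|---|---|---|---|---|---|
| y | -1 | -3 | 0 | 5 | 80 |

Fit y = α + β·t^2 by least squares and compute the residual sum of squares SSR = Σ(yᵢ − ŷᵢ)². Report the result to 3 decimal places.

Sums needed: Σ1 = 5, Σt^2 = 95, Σt^2·t^2 = 6659.
Right-hand side: Σy = 81, Σt^2·y = 6524.
Δ = 5·6659 − 95² = 24270.
α = (81·6659 − 95·6524)/24270 = -80401/24270; β = (5·6524 − 95·81)/24270 = 4985/4854.
Residuals: 5201/4045, 7591/24270, -6433/8090, -11287/12135, 1538/12135; SSR = 79231/24270.

SSR = 3.265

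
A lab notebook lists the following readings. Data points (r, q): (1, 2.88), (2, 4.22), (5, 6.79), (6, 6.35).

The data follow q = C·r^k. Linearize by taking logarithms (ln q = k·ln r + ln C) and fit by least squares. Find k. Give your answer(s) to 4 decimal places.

With ln qᵢ as the transformed response and ln rᵢ as the regressor:
AᵀA = [[6.2811, 4.0943]; [4.0943, 4]], rhs = [7.3928, 6.2615]ᵀ  (here Σln r = 4.0943, Σ(ln r)² = 6.2811, Σln q = 6.2615, Σln r·ln q = 7.3928).
Δ = 6.2811·4 − (4.0943)² = 8.3609; k = (7.3928·4 − 4.0943·6.2615)/8.3609 = 0.47056, ln C = (6.2811·6.2615 − 4.0943·7.3928)/8.3609 = 1.08372.

k = 0.4706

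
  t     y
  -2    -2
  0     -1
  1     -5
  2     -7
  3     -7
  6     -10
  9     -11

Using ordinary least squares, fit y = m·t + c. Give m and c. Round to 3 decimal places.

Entries of XᵀX: Σt·t = 135, Σt = 19, Σ1 = 7.
And Σt·y = -195, Σy = -43.
XᵀX·[m, c]ᵀ = Xᵀy becomes [[135, 19]; [19, 7]]·[m, c]ᵀ = [-195, -43]ᵀ.
Δ = 135·7 − 19² = 584.
m = ((-195)·7 − 19·(-43))/584 = -137/146; c = (135·(-43) − 19·(-195))/584 = -525/146.

m = -0.938, c = -3.596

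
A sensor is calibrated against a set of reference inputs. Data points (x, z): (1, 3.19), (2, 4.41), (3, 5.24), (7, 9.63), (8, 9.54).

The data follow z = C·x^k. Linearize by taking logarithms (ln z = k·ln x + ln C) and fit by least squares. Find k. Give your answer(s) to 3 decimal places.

Linearized form: ln z = k·ln x + ln C. From the 5 transformed points,
XᵀX = [[9.7980, 5.8171]; [5.8171, 5]], rhs = [11.9456, 8.8206]ᵀ  (here Σln x = 5.8171, Σ(ln x)² = 9.7980, Σln z = 8.8206, Σln x·ln z = 11.9456).
Slope k = (n·Σln x·ln z − Σln x·Σln z)/(n·Σ(ln x)² − (Σln x)²) = (5·11.9456 − 5.8171·8.8206)/15.1514 = 0.55557; ln C = (Σln z − k·Σln x)/n = 1.11775.

k = 0.556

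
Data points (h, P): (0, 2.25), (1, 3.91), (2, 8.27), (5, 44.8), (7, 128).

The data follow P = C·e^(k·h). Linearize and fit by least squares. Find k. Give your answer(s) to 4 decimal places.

Let Y = ln P. Fitting Y = k·h + ln C by least squares:
AᵀA = [[79.0000, 15.0000]; [15.0000, 5]], rhs = [58.5641, 12.9413]ᵀ  (here Σh = 15.0000, Σ(h)² = 79.0000, Σln P = 12.9413, Σh·ln P = 58.5641).
Δ = 79.0000·5 − (15.0000)² = 170.0000; k = (58.5641·5 − 15.0000·12.9413)/170.0000 = 0.58059, ln C = (79.0000·12.9413 − 15.0000·58.5641)/170.0000 = 0.84650.

k = 0.5806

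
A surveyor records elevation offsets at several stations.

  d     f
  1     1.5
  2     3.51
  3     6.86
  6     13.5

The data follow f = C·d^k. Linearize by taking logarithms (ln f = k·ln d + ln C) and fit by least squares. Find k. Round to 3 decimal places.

k = 1.247

Linearized form: ln f = k·ln d + ln C. From the 4 transformed points,
Σln d = 3.5835, Σ(ln d)² = 4.8978, Σln f = 6.1895, Σln d·ln f = 7.6493.
Equations: 4.8978·k + 3.5835·ln C = 7.6493;  3.5835·k + 4·ln C = 6.1895.
Solving (det = 6.7496): k = 1.24706, ln C = 0.43015.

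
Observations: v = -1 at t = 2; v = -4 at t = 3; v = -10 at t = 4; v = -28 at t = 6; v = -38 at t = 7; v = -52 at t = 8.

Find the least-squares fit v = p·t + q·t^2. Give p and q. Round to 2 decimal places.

p = 1.50, q = -1.00

Entries of XᵀX: Σt·t = 178, Σt·t^2 = 1170, Σt^2·t^2 = 8146.
For Xᵀv: Σt·v = -904, Σt^2·v = -6398.
XᵀX·[p, q]ᵀ = Xᵀv becomes [[178, 1170]; [1170, 8146]]·[p, q]ᵀ = [-904, -6398]ᵀ.
det = 178·8146 − 1170² = 81088.
p = ((-904)·8146 − 1170·(-6398))/81088 = 30419/20272; q = (178·(-6398) − 1170·(-904))/81088 = -20291/20272.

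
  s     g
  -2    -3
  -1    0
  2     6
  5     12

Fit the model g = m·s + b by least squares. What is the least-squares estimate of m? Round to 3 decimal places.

m = 2.100

Entries of XᵀX: Σs·s = 34, Σs = 4, Σ1 = 4.
Right-hand side: Σs·g = 78, Σg = 15.
XᵀX·[m, b]ᵀ = Xᵀg becomes [[34, 4]; [4, 4]]·[m, b]ᵀ = [78, 15]ᵀ.
Eliminating b: 4·(row 1) − 4·(row 2) gives 120·m = 4·78 − 4·15 = 252, so m = 21/10.
Then b = (15 − 4·(21/10))/4 = 33/20.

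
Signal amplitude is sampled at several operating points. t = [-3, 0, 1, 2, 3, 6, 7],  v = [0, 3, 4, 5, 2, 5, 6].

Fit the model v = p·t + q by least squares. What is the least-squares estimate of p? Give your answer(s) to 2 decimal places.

p = 0.49

Compute the Gram sums: Σt·t = 108, Σt = 16, Σ1 = 7.
Moment sums: Σt·v = 92, Σv = 25.
Normal equations: [[108, 16]; [16, 7]]·[p, q]ᵀ = [92, 25]ᵀ.
Eliminating q: 7·(row 1) − 16·(row 2) gives 500·p = 7·92 − 16·25 = 244, so p = 61/125.
Then q = (25 − 16·(61/125))/7 = 307/125.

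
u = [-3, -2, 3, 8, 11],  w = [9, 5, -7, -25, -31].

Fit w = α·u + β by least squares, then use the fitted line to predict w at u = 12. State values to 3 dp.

ŵ = -34.724

MᵀM·[α, β]ᵀ = Mᵀw reads: 207·α + 17·β = -599;  17·α + 5·β = -49.
(Σu·u = 207, Σu = 17, Σ1 = 5, Σu·w = -599, Σw = -49.)
det = 207·5 − 17² = 746.
α = ((-599)·5 − 17·(-49))/746 = -1081/373; β = (207·(-49) − 17·(-599))/746 = 20/373.
At u = 12: ŵ = (-1081/373)·(12) + (20/373)·(1) = -12952/373.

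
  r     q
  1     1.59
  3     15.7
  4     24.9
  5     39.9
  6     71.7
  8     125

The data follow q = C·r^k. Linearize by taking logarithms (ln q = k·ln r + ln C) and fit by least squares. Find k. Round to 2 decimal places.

k = 2.09

Let Y = ln q. Fitting Y = k·ln r + ln C by least squares:
Σln r = 7.9655, Σ(ln r)² = 13.2535, Σln q = 19.2194, Σln r·ln q = 31.1104.
Equations: 13.2535·k + 7.9655·ln C = 31.1104;  7.9655·k + 6·ln C = 19.2194.
Slope k = (n·Σln r·ln q − Σln r·Σln q)/(n·Σ(ln r)² − (Σln r)²) = (6·31.1104 − 7.9655·19.2194)/16.0713 = 2.08877; ln C = (Σln q − k·Σln r)/n = 0.43021.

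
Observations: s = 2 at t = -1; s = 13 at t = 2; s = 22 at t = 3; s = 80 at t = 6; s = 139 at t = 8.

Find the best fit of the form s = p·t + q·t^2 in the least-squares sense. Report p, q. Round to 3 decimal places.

Normal-equation sums: Σt·t = 114, Σt·t^2 = 762, Σt^2·t^2 = 5490.
Moment sums: Σt·s = 1682, Σt^2·s = 12028.
So XᵀX·[p, q]ᵀ = Xᵀs: [[114, 762]; [762, 5490]]·[p, q]ᵀ = [1682, 12028]ᵀ.
Δ = 114·5490 − 762² = 45216.
p = (1682·5490 − 762·12028)/45216 = 5737/3768; q = (114·12028 − 762·1682)/45216 = 7459/3768.

p = 1.523, q = 1.980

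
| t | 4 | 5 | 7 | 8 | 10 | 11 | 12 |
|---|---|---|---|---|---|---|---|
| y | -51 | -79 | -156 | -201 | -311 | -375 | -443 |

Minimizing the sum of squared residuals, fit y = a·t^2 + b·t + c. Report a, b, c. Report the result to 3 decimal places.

a = -2.839, b = -3.675, c = 9.570

Normal-equation sums: Σt^2·t^2 = 52755, Σt^2·t = 5103, Σt^2 = 519, Σt·t = 519, Σt = 57, Σ1 = 7.
Moment sums: Σt^2·y = -163566, Σt·y = -15850, Σy = -1616.
Normal equations: [[52755, 5103, 519]; [5103, 519, 57]; [519, 57, 7]]·[a, b, c]ᵀ = [-163566, -15850, -1616]ᵀ.
Row-reducing yields a = -7839/2761, b = -2767/753, c = 26424/2761.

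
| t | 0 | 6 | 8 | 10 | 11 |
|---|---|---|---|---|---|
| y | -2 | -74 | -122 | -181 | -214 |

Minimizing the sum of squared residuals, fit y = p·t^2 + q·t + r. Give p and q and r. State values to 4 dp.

p = -1.4481, q = -3.3838, r = -1.9475

Setting ∂/∂p … = 0 gives: 30033·p + 3059·q + 321·r = -54466;  3059·p + 321·q + 35·r = -5584;  321·p + 35·q + 5·r = -593.
Solving the 3×3 system (Gaussian elimination) gives p = -3681/2542, q = -17203/5084, r = -9901/5084.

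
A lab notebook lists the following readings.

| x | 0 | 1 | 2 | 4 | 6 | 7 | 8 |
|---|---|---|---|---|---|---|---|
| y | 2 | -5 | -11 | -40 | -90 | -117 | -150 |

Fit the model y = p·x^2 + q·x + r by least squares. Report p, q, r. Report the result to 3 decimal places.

Entries of MᵀM: Σx^2·x^2 = 8066, Σx^2·x = 1144, Σx^2 = 170, Σx·x = 170, Σx = 28, Σ1 = 7.
Moment sums: Σx^2·y = -19262, Σx·y = -2746, Σy = -411.
MᵀM·[p, q, r]ᵀ = Mᵀy becomes [[8066, 1144, 170]; [1144, 170, 28]; [170, 28, 7]]·[p, q, r]ᵀ = [-19262, -2746, -411]ᵀ.
Solving the 3×3 system (Gaussian elimination) gives p = -542/263, q = -661/263, r = 365/263.

p = -2.061, q = -2.513, r = 1.388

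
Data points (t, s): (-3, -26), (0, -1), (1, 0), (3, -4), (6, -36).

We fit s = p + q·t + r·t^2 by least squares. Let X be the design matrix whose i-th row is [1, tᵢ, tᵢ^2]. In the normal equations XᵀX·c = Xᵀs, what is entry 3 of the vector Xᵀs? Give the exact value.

Entry 3 ↔ basis t^2, so (Xᵀs)_{3} = Σᵢ (t^2)·sᵢ = (9)·(-26) + (0)·(-1) + (1)·(0) + (9)·(-4) + (36)·(-36) = -1566.

-1566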